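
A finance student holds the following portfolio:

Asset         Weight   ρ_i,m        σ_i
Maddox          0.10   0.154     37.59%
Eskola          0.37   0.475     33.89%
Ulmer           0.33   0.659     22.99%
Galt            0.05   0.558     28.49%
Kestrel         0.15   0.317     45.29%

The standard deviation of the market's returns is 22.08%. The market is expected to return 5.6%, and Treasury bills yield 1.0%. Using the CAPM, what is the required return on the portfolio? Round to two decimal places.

4.02%

β_Maddox = 0.154 × 37.59% / 22.08% = 0.2622
β_Eskola = 0.475 × 33.89% / 22.08% = 0.7291
β_Ulmer = 0.659 × 22.99% / 22.08% = 0.6862
β_Galt = 0.558 × 28.49% / 22.08% = 0.7200
β_Kestrel = 0.317 × 45.29% / 22.08% = 0.6502
β_P = Σ w_i β_i = 0.10×0.2622 + 0.37×0.7291 + 0.33×0.6862 + 0.05×0.7200 + 0.15×0.6502 = 0.6560
MRP = 5.6% − 1.0% = 4.60%
E(R_P) = R_f + β_P × MRP = 1.0% + 0.6560 × 4.6% = 4.02%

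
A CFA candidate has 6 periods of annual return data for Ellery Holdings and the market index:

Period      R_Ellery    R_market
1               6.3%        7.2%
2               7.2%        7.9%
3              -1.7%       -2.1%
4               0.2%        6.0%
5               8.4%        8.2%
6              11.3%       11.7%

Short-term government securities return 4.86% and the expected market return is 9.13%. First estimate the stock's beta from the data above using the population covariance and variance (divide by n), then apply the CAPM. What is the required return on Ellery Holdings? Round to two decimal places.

8.97%

Mean R_i = (6.3 + 7.2 − 1.7 + 0.2 + 8.4 + 11.3) / 6 = 5.2833%
Mean R_m = (7.2 + 7.9 − 2.1 + 6.0 + 8.2 + 11.7) / 6 = 6.4833%
Σ(R_i − R̄_i)(R_m − R̄_m) = 102.5783  ⇒  Cov = 102.5783 / 6 = 17.0964
Σ(R_m − R̄_m)² = 106.5883  ⇒  Var(R_m) = 106.5883 / 6 = 17.7647
β = Cov / Var(R_m) = 17.0964 / 17.7647 = 0.9624
MRP = 9.13% − 4.86% = 4.27%
E(R) = R_f + β × MRP = 4.86% + 0.9624 × 4.27% = 8.97%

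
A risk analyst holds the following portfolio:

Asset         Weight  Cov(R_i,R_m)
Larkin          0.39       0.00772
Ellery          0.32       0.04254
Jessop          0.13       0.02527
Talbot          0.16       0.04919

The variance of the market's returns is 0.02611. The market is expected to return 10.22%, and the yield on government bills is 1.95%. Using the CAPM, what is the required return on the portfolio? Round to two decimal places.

10.75%

β_Larkin = 0.00772 / 0.02611 = 0.2957
β_Ellery = 0.04254 / 0.02611 = 1.6293
β_Jessop = 0.02527 / 0.02611 = 0.9678
β_Talbot = 0.04919 / 0.02611 = 1.8840
β_P = Σ w_i β_i = 0.39×0.2957 + 0.32×1.6293 + 0.13×0.9678 + 0.16×1.8840 = 1.0640
MRP = 10.22% − 1.95% = 8.27%
E(R_P) = R_f + β_P × MRP = 1.95% + 1.0640 × 8.27% = 10.75%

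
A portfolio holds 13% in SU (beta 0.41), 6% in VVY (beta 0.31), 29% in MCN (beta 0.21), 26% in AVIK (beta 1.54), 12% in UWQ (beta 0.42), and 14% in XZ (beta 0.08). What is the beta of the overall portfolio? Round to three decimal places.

β_P = Σ w_i β_i = 0.13×0.41 + 0.06×0.31 + 0.29×0.21 + 0.26×1.54 + 0.12×0.42 + 0.14×0.08 = 0.5948

0.595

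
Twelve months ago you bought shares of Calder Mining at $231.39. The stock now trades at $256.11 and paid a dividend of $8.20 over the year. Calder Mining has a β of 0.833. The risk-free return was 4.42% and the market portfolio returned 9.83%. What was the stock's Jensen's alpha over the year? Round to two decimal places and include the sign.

Realised HPR = (P1 + D1 − P0) / P0 = (256.11 + 8.20 − 231.39) / 231.39 = 32.92 / 231.39 = 14.2271%
MRP = 9.83% − 4.42% = 5.41%
CAPM required = R_f + β·MRP = 4.42% + 0.833 × 5.41% = 8.92653%
α = realised − required = 14.2271% − 8.92653% = +5.30%

+5.30%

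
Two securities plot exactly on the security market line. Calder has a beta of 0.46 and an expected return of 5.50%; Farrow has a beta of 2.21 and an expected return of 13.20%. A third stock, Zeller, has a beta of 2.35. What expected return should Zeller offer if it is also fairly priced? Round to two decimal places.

13.82%

MRP (SML slope) = (13.20% − 5.50%) / (2.21 − 0.46) = 7.70% / 1.75 = 4.4000%
R_f (intercept) = 5.50% − 0.46 × 4.4000% = 3.4760%
E(R_Zeller) = R_f + β × MRP = 3.4760% + 2.35 × 4.4000% = 13.82%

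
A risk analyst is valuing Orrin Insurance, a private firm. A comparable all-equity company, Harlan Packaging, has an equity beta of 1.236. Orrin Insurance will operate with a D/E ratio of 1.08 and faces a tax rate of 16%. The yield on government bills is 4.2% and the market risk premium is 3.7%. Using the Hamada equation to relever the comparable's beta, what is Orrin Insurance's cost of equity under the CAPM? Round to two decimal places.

12.92%

β_L = β_U × [1 + (1 − t)(D/E)] = 1.236 × [1 + (1 − 0.16) × 1.08]
    = 1.236 × [1 + 0.84 × 1.08] = 1.236 × 1.9072 = 2.3573
E(R) = R_f + β_L × MRP = 4.2% + 2.3573 × 3.7% = 12.92%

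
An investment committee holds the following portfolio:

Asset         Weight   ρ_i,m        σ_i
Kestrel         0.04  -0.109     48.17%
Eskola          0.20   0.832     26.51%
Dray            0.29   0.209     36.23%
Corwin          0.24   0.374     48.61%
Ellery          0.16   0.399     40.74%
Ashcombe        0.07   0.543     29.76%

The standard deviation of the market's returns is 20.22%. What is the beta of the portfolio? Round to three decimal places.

β_Kestrel = -0.109 × 48.17% / 20.22% = -0.2597
β_Eskola = 0.832 × 26.51% / 20.22% = 1.0908
β_Dray = 0.209 × 36.23% / 20.22% = 0.3745
β_Corwin = 0.374 × 48.61% / 20.22% = 0.8991
β_Ellery = 0.399 × 40.74% / 20.22% = 0.8039
β_Ashcombe = 0.543 × 29.76% / 20.22% = 0.7992
β_P = Σ w_i β_i = 0.04×-0.2597 + 0.20×1.0908 + 0.29×0.3745 + 0.24×0.8991 + 0.16×0.8039 + 0.07×0.7992 = 0.7167

0.717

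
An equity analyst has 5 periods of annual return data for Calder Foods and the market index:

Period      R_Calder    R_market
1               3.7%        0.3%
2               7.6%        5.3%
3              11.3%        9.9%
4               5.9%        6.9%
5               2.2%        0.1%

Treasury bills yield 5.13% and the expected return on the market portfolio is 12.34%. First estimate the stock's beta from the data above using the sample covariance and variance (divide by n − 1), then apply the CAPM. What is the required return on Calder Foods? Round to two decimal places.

10.70%

Mean R_i = (3.7 + 7.6 + 11.3 + 5.9 + 2.2) / 5 = 6.1400%
Mean R_m = (0.3 + 5.3 + 9.9 + 6.9 + 0.1) / 5 = 4.5000%
Σ(R_i − R̄_i)(R_m − R̄_m) = 56.0400  ⇒  Cov = 56.0400 / 4 = 14.0100
Σ(R_m − R̄_m)² = 72.5600  ⇒  Var(R_m) = 72.5600 / 4 = 18.1400
β = Cov / Var(R_m) = 14.0100 / 18.1400 = 0.7723
MRP = 12.34% − 5.13% = 7.21%
E(R) = R_f + β × MRP = 5.13% + 0.7723 × 7.21% = 10.70%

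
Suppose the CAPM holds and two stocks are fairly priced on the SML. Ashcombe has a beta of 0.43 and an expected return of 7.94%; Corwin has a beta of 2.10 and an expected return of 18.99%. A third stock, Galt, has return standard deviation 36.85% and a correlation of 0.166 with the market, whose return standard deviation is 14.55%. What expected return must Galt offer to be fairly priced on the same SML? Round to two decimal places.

MRP = (18.99% − 7.94%) / (2.10 − 0.43) = 6.6168%
R_f = 7.94% − 0.43 × 6.6168% = 5.0948%
β_Galt = ρ·σ_i/σ_m = 0.166 × 36.85 / 14.55 = 0.4204
E(R_Galt) = R_f + β × MRP = 5.0948% + 0.4204 × 6.6168% = 7.88%

7.88%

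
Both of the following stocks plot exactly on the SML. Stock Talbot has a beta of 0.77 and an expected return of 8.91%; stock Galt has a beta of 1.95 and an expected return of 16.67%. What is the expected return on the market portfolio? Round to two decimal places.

10.42%

Both satisfy E(R) = R_f + β·MRP, so the slope of the SML is
MRP = (16.67% − 8.91%) / (1.95 − 0.77) = 7.76% / 1.18 = 6.5763%
R_f = E(R_Talbot) − β_Talbot·MRP = 8.91% − 0.77 × 6.5763% = 3.8462%
E(R_m) = R_f + MRP = 3.8462% + 6.5763% = 10.42%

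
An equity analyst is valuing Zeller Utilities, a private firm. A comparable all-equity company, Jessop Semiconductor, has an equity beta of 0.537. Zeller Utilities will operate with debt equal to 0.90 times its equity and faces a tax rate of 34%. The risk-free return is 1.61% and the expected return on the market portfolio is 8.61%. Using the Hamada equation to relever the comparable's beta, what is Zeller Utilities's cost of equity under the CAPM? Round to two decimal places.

7.60%

β_L = β_U × [1 + (1 − t)(D/E)] = 0.537 × [1 + (1 − 0.34) × 0.90]
    = 0.537 × [1 + 0.66 × 0.90] = 0.537 × 1.5940 = 0.8560
MRP = 8.61% − 1.61% = 7.00%
E(R) = R_f + β_L × MRP = 1.61% + 0.8560 × 7.00% = 7.60%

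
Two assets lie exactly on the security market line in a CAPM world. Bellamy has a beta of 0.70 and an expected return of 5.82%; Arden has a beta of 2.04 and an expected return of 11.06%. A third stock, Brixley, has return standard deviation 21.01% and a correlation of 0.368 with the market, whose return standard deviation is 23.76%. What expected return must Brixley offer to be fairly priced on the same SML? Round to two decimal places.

4.36%

MRP = (11.06% − 5.82%) / (2.04 − 0.70) = 3.9104%
R_f = 5.82% − 0.70 × 3.9104% = 3.0827%
β_Brixley = ρ·σ_i/σ_m = 0.368 × 21.01 / 23.76 = 0.3254
E(R_Brixley) = R_f + β × MRP = 3.0827% + 0.3254 × 3.9104% = 4.36%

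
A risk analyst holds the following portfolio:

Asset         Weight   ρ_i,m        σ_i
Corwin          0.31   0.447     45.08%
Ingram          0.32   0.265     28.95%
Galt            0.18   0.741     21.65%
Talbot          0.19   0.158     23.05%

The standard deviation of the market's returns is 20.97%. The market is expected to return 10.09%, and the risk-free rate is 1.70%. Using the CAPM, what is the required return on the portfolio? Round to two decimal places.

β_Corwin = 0.447 × 45.08% / 20.97% = 0.9609
β_Ingram = 0.265 × 28.95% / 20.97% = 0.3658
β_Galt = 0.741 × 21.65% / 20.97% = 0.7650
β_Talbot = 0.158 × 23.05% / 20.97% = 0.1737
β_P = Σ w_i β_i = 0.31×0.9609 + 0.32×0.3658 + 0.18×0.7650 + 0.19×0.1737 = 0.5856
MRP = 10.09% − 1.70% = 8.39%
E(R_P) = R_f + β_P × MRP = 1.70% + 0.5856 × 8.39% = 6.61%

6.61%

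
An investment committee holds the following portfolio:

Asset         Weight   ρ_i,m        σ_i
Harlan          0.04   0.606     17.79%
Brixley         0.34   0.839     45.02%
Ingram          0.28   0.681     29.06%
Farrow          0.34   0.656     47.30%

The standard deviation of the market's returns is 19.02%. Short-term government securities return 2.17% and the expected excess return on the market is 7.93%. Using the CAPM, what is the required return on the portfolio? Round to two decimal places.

14.41%

β_Harlan = 0.606 × 17.79% / 19.02% = 0.5668
β_Brixley = 0.839 × 45.02% / 19.02% = 1.9859
β_Ingram = 0.681 × 29.06% / 19.02% = 1.0405
β_Farrow = 0.656 × 47.30% / 19.02% = 1.6314
β_P = Σ w_i β_i = 0.04×0.5668 + 0.34×1.9859 + 0.28×1.0405 + 0.34×1.6314 = 1.5439
E(R_P) = R_f + β_P × MRP = 2.17% + 1.5439 × 7.93% = 14.41%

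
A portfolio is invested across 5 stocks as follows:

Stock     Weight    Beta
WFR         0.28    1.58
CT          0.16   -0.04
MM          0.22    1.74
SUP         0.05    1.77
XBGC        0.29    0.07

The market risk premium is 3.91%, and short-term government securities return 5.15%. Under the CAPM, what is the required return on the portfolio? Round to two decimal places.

8.78%

β_P = Σ w_i β_i = 0.28×1.58 + 0.16×-0.04 + 0.22×1.74 + 0.05×1.77 + 0.29×0.07 = 0.9276
E(R_P) = R_f + β_P × MRP = 5.15% + 0.9276 × 3.91% = 8.78%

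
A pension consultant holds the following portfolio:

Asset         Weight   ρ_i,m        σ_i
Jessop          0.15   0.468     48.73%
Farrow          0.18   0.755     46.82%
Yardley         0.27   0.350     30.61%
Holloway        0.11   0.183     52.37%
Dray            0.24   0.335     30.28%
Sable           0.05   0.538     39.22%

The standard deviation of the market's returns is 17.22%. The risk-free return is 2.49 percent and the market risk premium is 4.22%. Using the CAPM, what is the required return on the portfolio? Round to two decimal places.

β_Jessop = 0.468 × 48.73% / 17.22% = 1.3244
β_Farrow = 0.755 × 46.82% / 17.22% = 2.0528
β_Yardley = 0.350 × 30.61% / 17.22% = 0.6222
β_Holloway = 0.183 × 52.37% / 17.22% = 0.5565
β_Dray = 0.335 × 30.28% / 17.22% = 0.5891
β_Sable = 0.538 × 39.22% / 17.22% = 1.2253
β_P = Σ w_i β_i = 0.15×1.3244 + 0.18×2.0528 + 0.27×0.6222 + 0.11×0.5565 + 0.24×0.5891 + 0.05×1.2253 = 1.0000
E(R_P) = R_f + β_P × MRP = 2.49% + 1.0000 × 4.22% = 6.71%

6.71%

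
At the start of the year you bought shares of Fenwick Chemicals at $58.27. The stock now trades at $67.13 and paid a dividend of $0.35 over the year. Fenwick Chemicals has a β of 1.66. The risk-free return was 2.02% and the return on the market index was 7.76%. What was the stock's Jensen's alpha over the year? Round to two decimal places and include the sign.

+4.26%

Realised HPR = (P1 + D1 − P0) / P0 = (67.13 + 0.35 − 58.27) / 58.27 = 9.21 / 58.27 = 15.8057%
MRP = 7.76% − 2.02% = 5.74%
CAPM required = R_f + β·MRP = 2.02% + 1.66 × 5.74% = 11.5484%
α = realised − required = 15.8057% − 11.5484% = +4.26%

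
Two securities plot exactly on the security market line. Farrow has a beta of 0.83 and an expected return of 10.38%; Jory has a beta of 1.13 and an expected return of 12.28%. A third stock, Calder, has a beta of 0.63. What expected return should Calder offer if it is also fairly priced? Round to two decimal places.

MRP (SML slope) = (12.28% − 10.38%) / (1.13 − 0.83) = 1.90% / 0.30 = 6.3333%
R_f (intercept) = 10.38% − 0.83 × 6.3333% = 5.1234%
E(R_Calder) = R_f + β × MRP = 5.1234% + 0.63 × 6.3333% = 9.11%

9.11%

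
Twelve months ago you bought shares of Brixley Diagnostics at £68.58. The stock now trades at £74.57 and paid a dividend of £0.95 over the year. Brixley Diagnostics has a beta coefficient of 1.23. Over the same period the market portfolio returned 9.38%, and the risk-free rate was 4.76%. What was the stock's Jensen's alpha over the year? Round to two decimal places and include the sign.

Realised HPR = (P1 + D1 − P0) / P0 = (74.57 + 0.95 − 68.58) / 68.58 = 6.94 / 68.58 = 10.1196%
MRP = 9.38% − 4.76% = 4.62%
CAPM required = R_f + β·MRP = 4.76% + 1.23 × 4.62% = 10.4426%
α = realised − required = 10.1196% − 10.4426% = -0.32%

-0.32%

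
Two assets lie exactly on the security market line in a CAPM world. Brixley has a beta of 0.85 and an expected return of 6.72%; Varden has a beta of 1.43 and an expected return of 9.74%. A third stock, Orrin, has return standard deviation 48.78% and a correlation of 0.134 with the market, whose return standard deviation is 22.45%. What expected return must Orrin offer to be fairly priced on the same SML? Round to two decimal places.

MRP = (9.74% − 6.72%) / (1.43 − 0.85) = 5.2069%
R_f = 6.72% − 0.85 × 5.2069% = 2.2941%
β_Orrin = ρ·σ_i/σ_m = 0.134 × 48.78 / 22.45 = 0.2912
E(R_Orrin) = R_f + β × MRP = 2.2941% + 0.2912 × 5.2069% = 3.81%

3.81%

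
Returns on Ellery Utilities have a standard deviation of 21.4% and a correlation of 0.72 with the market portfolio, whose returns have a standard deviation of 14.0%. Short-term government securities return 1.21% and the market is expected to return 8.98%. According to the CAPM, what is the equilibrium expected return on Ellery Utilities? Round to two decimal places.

β = ρ × σ_i / σ_m = 0.72 × 21.4% / 14.0% = 1.1006
MRP = 8.98% − 1.21% = 7.77%
E(R) = 1.21% + 1.1006 × 7.77% = 9.76%

9.76%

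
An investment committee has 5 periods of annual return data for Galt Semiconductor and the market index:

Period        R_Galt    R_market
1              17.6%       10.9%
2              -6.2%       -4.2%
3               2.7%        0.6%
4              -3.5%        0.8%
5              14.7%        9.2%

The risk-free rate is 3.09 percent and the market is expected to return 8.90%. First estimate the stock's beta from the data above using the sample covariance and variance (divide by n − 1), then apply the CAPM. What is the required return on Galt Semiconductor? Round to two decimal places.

12.56%

Mean R_i = (17.6 − 6.2 + 2.7 − 3.5 + 14.7) / 5 = 5.0600%
Mean R_m = (10.9 − 4.2 + 0.6 + 0.8 + 9.2) / 5 = 3.4600%
Σ(R_i − R̄_i)(R_m − R̄_m) = 264.4020  ⇒  Cov = 264.4020 / 4 = 66.1005
Σ(R_m − R̄_m)² = 162.2320  ⇒  Var(R_m) = 162.2320 / 4 = 40.5580
β = Cov / Var(R_m) = 66.1005 / 40.5580 = 1.6298
MRP = 8.90% − 3.09% = 5.81%
E(R) = R_f + β × MRP = 3.09% + 1.6298 × 5.81% = 12.56%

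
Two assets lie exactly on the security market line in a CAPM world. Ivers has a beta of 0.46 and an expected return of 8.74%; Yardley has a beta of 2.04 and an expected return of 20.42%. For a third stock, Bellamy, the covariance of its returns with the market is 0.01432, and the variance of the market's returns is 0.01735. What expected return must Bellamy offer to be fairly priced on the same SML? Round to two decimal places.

11.44%

MRP = (20.42% − 8.74%) / (2.04 − 0.46) = 7.3924%
R_f = 8.74% − 0.46 × 7.3924% = 5.3395%
β_Bellamy = Cov / Var(R_m) = 0.01432 / 0.01735 = 0.8254
E(R_Bellamy) = R_f + β × MRP = 5.3395% + 0.8254 × 7.3924% = 11.44%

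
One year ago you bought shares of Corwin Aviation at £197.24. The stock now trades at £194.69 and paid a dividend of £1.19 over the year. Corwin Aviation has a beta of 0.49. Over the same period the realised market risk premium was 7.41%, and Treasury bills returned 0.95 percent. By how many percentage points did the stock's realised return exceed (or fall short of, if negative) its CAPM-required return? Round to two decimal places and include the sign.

Realised HPR = (P1 + D1 − P0) / P0 = (194.69 + 1.19 − 197.24) / 197.24 = -1.36 / 197.24 = -0.6895%
CAPM required = R_f + β·MRP = 0.95% + 0.49 × 7.41% = 4.5809%
α = realised − required = -0.6895% − 4.5809% = -5.27%

-5.27%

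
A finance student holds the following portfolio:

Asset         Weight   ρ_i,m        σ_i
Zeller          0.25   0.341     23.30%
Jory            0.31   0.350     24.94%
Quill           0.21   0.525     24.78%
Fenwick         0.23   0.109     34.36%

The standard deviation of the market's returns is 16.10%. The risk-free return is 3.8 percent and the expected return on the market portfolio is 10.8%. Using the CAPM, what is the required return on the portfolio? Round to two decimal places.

7.40%

β_Zeller = 0.341 × 23.30% / 16.10% = 0.4935
β_Jory = 0.350 × 24.94% / 16.10% = 0.5422
β_Quill = 0.525 × 24.78% / 16.10% = 0.8080
β_Fenwick = 0.109 × 34.36% / 16.10% = 0.2326
β_P = Σ w_i β_i = 0.25×0.4935 + 0.31×0.5422 + 0.21×0.8080 + 0.23×0.2326 = 0.5146
MRP = 10.8% − 3.8% = 7.00%
E(R_P) = R_f + β_P × MRP = 3.8% + 0.5146 × 7.0% = 7.40%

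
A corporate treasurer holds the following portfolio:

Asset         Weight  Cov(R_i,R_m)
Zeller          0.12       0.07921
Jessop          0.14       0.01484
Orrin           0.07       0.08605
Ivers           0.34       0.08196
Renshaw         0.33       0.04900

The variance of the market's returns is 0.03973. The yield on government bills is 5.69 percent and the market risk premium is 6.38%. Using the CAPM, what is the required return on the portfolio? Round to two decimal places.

15.59%

β_Zeller = 0.07921 / 0.03973 = 1.9937
β_Jessop = 0.01484 / 0.03973 = 0.3735
β_Orrin = 0.08605 / 0.03973 = 2.1659
β_Ivers = 0.08196 / 0.03973 = 2.0629
β_Renshaw = 0.04900 / 0.03973 = 1.2333
β_P = Σ w_i β_i = 0.12×1.9937 + 0.14×0.3735 + 0.07×2.1659 + 0.34×2.0629 + 0.33×1.2333 = 1.5515
E(R_P) = R_f + β_P × MRP = 5.69% + 1.5515 × 6.38% = 15.59%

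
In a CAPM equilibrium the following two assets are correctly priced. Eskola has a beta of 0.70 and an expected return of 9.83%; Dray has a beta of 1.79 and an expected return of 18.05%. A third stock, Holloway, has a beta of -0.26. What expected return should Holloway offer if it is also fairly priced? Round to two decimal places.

2.59%

MRP (SML slope) = (18.05% − 9.83%) / (1.79 − 0.70) = 8.22% / 1.09 = 7.5413%
R_f (intercept) = 9.83% − 0.70 × 7.5413% = 4.5511%
E(R_Holloway) = R_f + β × MRP = 4.5511% + -0.26 × 7.5413% = 2.59%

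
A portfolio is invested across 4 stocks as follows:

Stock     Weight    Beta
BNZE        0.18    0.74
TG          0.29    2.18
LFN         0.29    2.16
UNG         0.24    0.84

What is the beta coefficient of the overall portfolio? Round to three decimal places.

1.593

β_P = Σ w_i β_i = 0.18×0.74 + 0.29×2.18 + 0.29×2.16 + 0.24×0.84 = 1.5934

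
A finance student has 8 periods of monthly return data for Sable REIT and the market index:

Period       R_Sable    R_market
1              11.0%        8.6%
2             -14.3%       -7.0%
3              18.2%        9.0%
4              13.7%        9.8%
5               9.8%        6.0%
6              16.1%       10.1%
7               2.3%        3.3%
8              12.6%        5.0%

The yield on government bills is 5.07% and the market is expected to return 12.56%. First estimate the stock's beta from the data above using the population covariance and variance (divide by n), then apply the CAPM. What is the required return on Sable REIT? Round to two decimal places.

18.37%

Mean R_i = (11.0 − 14.3 + 18.2 + 13.7 + 9.8 + 16.1 + 2.3 + 12.6) / 8 = 8.6750%
Mean R_m = (8.6 − 7.0 + 9.0 + 9.8 + 6.0 + 10.1 + 3.3 + 5.0) / 8 = 5.6000%
Σ(R_i − R̄_i)(R_m − R̄_m) = 396.1200  ⇒  Cov = 396.1200 / 8 = 49.5150
Σ(R_m − R̄_m)² = 223.0200  ⇒  Var(R_m) = 223.0200 / 8 = 27.8775
β = Cov / Var(R_m) = 49.5150 / 27.8775 = 1.7762
MRP = 12.56% − 5.07% = 7.49%
E(R) = R_f + β × MRP = 5.07% + 1.7762 × 7.49% = 18.37%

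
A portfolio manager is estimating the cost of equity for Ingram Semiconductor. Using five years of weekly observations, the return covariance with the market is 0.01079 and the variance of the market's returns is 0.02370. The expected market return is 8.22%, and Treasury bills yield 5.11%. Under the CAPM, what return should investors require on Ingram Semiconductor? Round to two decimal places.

β = Cov(R_i, R_m) / Var(R_m) = 0.01079 / 0.02370 = 0.4553
MRP = 8.22% − 5.11% = 3.11%
E(R) = R_f + β × MRP = 5.11% + 0.4553 × 3.11% = 6.53%

6.53%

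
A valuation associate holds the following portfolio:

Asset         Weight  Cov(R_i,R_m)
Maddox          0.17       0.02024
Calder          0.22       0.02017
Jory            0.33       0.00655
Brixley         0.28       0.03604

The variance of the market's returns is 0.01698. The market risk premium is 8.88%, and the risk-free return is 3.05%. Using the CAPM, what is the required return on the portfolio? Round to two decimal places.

β_Maddox = 0.02024 / 0.01698 = 1.1920
β_Calder = 0.02017 / 0.01698 = 1.1879
β_Jory = 0.00655 / 0.01698 = 0.3857
β_Brixley = 0.03604 / 0.01698 = 2.1225
β_P = Σ w_i β_i = 0.17×1.1920 + 0.22×1.1879 + 0.33×0.3857 + 0.28×2.1225 = 1.1856
E(R_P) = R_f + β_P × MRP = 3.05% + 1.1856 × 8.88% = 13.58%

13.58%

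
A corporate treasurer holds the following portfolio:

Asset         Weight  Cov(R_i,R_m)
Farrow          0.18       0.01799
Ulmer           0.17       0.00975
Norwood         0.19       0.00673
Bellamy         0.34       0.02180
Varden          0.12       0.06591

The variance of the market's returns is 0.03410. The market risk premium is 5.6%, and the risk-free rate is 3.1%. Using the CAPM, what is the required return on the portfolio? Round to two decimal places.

β_Farrow = 0.01799 / 0.03410 = 0.5276
β_Ulmer = 0.00975 / 0.03410 = 0.2859
β_Norwood = 0.00673 / 0.03410 = 0.1974
β_Bellamy = 0.02180 / 0.03410 = 0.6393
β_Varden = 0.06591 / 0.03410 = 1.9328
β_P = Σ w_i β_i = 0.18×0.5276 + 0.17×0.2859 + 0.19×0.1974 + 0.34×0.6393 + 0.12×1.9328 = 0.6304
E(R_P) = R_f + β_P × MRP = 3.1% + 0.6304 × 5.6% = 6.63%

6.63%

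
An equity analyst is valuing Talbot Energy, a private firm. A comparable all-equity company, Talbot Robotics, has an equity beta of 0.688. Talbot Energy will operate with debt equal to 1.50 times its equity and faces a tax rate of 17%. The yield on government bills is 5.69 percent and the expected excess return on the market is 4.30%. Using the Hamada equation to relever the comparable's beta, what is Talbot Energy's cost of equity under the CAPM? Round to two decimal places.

12.33%

β_L = β_U × [1 + (1 − t)(D/E)] = 0.688 × [1 + (1 − 0.17) × 1.50]
    = 0.688 × [1 + 0.83 × 1.50] = 0.688 × 2.2450 = 1.5446
E(R) = R_f + β_L × MRP = 5.69% + 1.5446 × 4.30% = 12.33%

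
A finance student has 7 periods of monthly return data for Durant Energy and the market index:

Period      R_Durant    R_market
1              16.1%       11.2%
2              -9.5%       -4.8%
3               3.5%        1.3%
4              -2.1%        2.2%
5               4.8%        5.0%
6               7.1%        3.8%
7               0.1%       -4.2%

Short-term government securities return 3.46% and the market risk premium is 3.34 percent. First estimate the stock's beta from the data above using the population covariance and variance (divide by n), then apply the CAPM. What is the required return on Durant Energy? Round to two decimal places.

7.77%

Mean R_i = (16.1 − 9.5 + 3.5 − 2.1 + 4.8 + 7.1 + 0.1) / 7 = 2.8571%
Mean R_m = (11.2 − 4.8 + 1.3 + 2.2 + 5.0 + 3.8 − 4.2) / 7 = 2.0714%
Σ(R_i − R̄_i)(R_m − R̄_m) = 234.9814  ⇒  Cov = 234.9814 / 7 = 33.5688
Σ(R_m − R̄_m)² = 182.0543  ⇒  Var(R_m) = 182.0543 / 7 = 26.0078
β = Cov / Var(R_m) = 33.5688 / 26.0078 = 1.2907
E(R) = R_f + β × MRP = 3.46% + 1.2907 × 3.34% = 7.77%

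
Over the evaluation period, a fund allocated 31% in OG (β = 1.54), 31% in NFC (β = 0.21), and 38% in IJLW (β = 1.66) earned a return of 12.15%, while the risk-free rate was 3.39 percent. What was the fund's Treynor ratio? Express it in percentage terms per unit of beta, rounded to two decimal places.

7.47%

β_P = 0.31×1.54 + 0.31×0.21 + 0.38×1.66 = 1.1733
Treynor = (R_P − R_f) / β_P = (12.15% − 3.39%) / 1.1733 = 8.76% / 1.1733 = 7.47%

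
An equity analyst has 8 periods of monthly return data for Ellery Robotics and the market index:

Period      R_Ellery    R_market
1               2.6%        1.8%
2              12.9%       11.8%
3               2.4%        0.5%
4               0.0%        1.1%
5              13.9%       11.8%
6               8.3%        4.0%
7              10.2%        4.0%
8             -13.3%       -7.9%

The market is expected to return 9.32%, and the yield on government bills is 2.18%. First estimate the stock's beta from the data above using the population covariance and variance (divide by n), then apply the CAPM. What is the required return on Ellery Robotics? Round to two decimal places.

11.57%

Mean R_i = (2.6 + 12.9 + 2.4 + 0.0 + 13.9 + 8.3 + 10.2 − 13.3) / 8 = 4.6250%
Mean R_m = (1.8 + 11.8 + 0.5 + 1.1 + 11.8 + 4.0 + 4.0 − 7.9) / 8 = 3.3875%
Σ(R_i − R̄_i)(R_m − R̄_m) = 375.8525  ⇒  Cov = 375.8525 / 8 = 46.9816
Σ(R_m − R̄_m)² = 285.7888  ⇒  Var(R_m) = 285.7888 / 8 = 35.7236
β = Cov / Var(R_m) = 46.9816 / 35.7236 = 1.3151
MRP = 9.32% − 2.18% = 7.14%
E(R) = R_f + β × MRP = 2.18% + 1.3151 × 7.14% = 11.57%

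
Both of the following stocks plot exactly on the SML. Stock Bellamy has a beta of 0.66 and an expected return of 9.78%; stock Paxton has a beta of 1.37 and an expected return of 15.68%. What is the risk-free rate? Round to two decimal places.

4.30%

Both satisfy E(R) = R_f + β·MRP, so the slope of the SML is
MRP = (15.68% − 9.78%) / (1.37 − 0.66) = 5.90% / 0.71 = 8.3099%
R_f = E(R_Bellamy) − β_Bellamy·MRP = 9.78% − 0.66 × 8.3099% = 4.2955%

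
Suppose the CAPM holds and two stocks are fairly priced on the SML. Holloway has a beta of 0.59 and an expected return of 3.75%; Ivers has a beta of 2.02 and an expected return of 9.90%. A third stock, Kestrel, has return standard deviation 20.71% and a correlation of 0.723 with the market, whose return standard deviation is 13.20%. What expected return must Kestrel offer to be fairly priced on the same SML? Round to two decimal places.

6.09%

MRP = (9.90% − 3.75%) / (2.02 − 0.59) = 4.3007%
R_f = 3.75% − 0.59 × 4.3007% = 1.2126%
β_Kestrel = ρ·σ_i/σ_m = 0.723 × 20.71 / 13.20 = 1.1343
E(R_Kestrel) = R_f + β × MRP = 1.2126% + 1.1343 × 4.3007% = 6.09%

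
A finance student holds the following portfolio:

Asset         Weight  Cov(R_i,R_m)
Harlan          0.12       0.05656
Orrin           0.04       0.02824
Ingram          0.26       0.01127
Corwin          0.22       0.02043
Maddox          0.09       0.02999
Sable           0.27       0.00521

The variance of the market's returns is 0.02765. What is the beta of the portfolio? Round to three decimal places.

β_Harlan = 0.05656 / 0.02765 = 2.0456
β_Orrin = 0.02824 / 0.02765 = 1.0213
β_Ingram = 0.01127 / 0.02765 = 0.4076
β_Corwin = 0.02043 / 0.02765 = 0.7389
β_Maddox = 0.02999 / 0.02765 = 1.0846
β_Sable = 0.00521 / 0.02765 = 0.1884
β_P = Σ w_i β_i = 0.12×2.0456 + 0.04×1.0213 + 0.26×0.4076 + 0.22×0.7389 + 0.09×1.0846 + 0.27×0.1884 = 0.7033

0.703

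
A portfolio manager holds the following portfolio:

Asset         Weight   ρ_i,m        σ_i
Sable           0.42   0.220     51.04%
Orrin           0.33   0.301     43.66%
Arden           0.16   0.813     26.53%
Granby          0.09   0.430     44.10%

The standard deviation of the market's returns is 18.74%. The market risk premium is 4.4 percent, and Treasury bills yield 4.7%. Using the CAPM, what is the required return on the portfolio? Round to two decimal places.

8.04%

β_Sable = 0.220 × 51.04% / 18.74% = 0.5992
β_Orrin = 0.301 × 43.66% / 18.74% = 0.7013
β_Arden = 0.813 × 26.53% / 18.74% = 1.1510
β_Granby = 0.430 × 44.10% / 18.74% = 1.0119
β_P = Σ w_i β_i = 0.42×0.5992 + 0.33×0.7013 + 0.16×1.1510 + 0.09×1.0119 = 0.7583
E(R_P) = R_f + β_P × MRP = 4.7% + 0.7583 × 4.4% = 8.04%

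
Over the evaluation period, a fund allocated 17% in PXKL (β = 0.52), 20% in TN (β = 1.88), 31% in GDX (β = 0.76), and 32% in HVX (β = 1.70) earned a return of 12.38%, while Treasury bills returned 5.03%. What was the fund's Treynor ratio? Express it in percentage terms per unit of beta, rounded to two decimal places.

5.91%

β_P = 0.17×0.52 + 0.20×1.88 + 0.31×0.76 + 0.32×1.70 = 1.2440
Treynor = (R_P − R_f) / β_P = (12.38% − 5.03%) / 1.2440 = 7.35% / 1.2440 = 5.91%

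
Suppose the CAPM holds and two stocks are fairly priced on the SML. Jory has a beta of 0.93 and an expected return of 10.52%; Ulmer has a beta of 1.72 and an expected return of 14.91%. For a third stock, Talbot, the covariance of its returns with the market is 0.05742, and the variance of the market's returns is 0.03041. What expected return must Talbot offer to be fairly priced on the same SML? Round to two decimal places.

15.84%

MRP = (14.91% − 10.52%) / (1.72 − 0.93) = 5.5570%
R_f = 10.52% − 0.93 × 5.5570% = 5.3520%
β_Talbot = Cov / Var(R_m) = 0.05742 / 0.03041 = 1.8882
E(R_Talbot) = R_f + β × MRP = 5.3520% + 1.8882 × 5.5570% = 15.84%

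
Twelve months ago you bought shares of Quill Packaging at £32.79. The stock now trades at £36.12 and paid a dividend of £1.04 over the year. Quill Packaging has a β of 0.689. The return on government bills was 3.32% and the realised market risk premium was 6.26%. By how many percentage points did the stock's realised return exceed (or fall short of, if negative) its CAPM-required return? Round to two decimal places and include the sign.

+5.69%

Realised HPR = (P1 + D1 − P0) / P0 = (36.12 + 1.04 − 32.79) / 32.79 = 4.37 / 32.79 = 13.3272%
CAPM required = R_f + β·MRP = 3.32% + 0.689 × 6.26% = 7.63314%
α = realised − required = 13.3272% − 7.63314% = +5.69%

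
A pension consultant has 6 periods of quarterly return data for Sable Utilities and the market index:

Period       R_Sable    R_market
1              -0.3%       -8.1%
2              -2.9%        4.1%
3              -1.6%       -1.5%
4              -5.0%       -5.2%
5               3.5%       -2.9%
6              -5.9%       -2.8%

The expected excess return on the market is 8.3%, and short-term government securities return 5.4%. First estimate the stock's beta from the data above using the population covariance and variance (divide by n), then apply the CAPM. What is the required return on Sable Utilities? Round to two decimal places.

Mean R_i = (-0.3 − 2.9 − 1.6 − 5.0 + 3.5 − 5.9) / 6 = -2.0333%
Mean R_m = (-8.1 + 4.1 − 1.5 − 5.2 − 2.9 − 2.8) / 6 = -2.7333%
Σ(R_i − R̄_i)(R_m − R̄_m) = -8.0367  ⇒  Cov = -8.0367 / 6 = -1.3395
Σ(R_m − R̄_m)² = 83.1333  ⇒  Var(R_m) = 83.1333 / 6 = 13.8556
β = Cov / Var(R_m) = -1.3395 / 13.8556 = -0.0967
E(R) = R_f + β × MRP = 5.4% + -0.0967 × 8.3% = 4.60%

4.60%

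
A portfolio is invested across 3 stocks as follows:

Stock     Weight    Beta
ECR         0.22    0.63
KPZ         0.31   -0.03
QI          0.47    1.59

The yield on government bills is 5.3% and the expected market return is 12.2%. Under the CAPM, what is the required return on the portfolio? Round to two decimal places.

β_P = Σ w_i β_i = 0.22×0.63 + 0.31×-0.03 + 0.47×1.59 = 0.8766
MRP = 12.2% − 5.3% = 6.90%
E(R_P) = R_f + β_P × MRP = 5.3% + 0.8766 × 6.9% = 11.35%

11.35%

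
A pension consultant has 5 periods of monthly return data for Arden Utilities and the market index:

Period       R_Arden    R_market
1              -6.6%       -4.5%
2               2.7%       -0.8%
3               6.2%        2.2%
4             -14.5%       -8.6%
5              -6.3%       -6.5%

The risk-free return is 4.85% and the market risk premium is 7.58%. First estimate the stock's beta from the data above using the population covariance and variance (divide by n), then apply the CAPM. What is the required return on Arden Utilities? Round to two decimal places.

Mean R_i = (-6.6 + 2.7 + 6.2 − 14.5 − 6.3) / 5 = -3.7000%
Mean R_m = (-4.5 − 0.8 + 2.2 − 8.6 − 6.5) / 5 = -3.6400%
Σ(R_i − R̄_i)(R_m − R̄_m) = 139.4900  ⇒  Cov = 139.4900 / 5 = 27.8980
Σ(R_m − R̄_m)² = 75.6920  ⇒  Var(R_m) = 75.6920 / 5 = 15.1384
β = Cov / Var(R_m) = 27.8980 / 15.1384 = 1.8429
E(R) = R_f + β × MRP = 4.85% + 1.8429 × 7.58% = 18.82%

18.82%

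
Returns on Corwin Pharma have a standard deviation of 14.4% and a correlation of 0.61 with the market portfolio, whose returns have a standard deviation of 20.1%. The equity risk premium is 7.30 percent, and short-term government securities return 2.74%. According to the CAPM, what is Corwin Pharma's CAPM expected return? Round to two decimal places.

β = ρ × σ_i / σ_m = 0.61 × 14.4% / 20.1% = 0.4370
E(R) = 2.74% + 0.4370 × 7.30% = 5.93%

5.93%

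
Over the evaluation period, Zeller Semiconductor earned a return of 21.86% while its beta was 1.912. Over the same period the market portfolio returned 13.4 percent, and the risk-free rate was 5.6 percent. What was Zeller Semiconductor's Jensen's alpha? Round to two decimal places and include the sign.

+1.35%

Market excess return = 13.4% − 5.6% = 7.80%
CAPM benchmark = R_f + β(R_m − R_f) = 5.6% + 1.912 × 7.8% = 20.5136%
α = actual − benchmark = 21.86% − 20.5136% = +1.35%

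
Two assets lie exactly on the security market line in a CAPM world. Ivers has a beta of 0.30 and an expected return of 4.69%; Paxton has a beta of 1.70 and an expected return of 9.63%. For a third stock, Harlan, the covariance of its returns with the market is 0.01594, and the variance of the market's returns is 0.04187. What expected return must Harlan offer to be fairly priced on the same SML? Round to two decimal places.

4.97%

MRP = (9.63% − 4.69%) / (1.70 − 0.30) = 3.5286%
R_f = 4.69% − 0.30 × 3.5286% = 3.6314%
β_Harlan = Cov / Var(R_m) = 0.01594 / 0.04187 = 0.3807
E(R_Harlan) = R_f + β × MRP = 3.6314% + 0.3807 × 3.5286% = 4.97%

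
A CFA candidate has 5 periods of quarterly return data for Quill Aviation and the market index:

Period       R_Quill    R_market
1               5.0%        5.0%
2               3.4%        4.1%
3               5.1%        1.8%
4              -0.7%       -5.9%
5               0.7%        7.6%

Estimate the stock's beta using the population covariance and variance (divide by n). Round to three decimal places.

0.222

Mean R_i = (5.0 + 3.4 + 5.1 − 0.7 + 0.7) / 5 = 2.7000%
Mean R_m = (5.0 + 4.1 + 1.8 − 5.9 + 7.6) / 5 = 2.5200%
Σ(R_i − R̄_i)(R_m − R̄_m) = 23.5500  ⇒  Cov = 23.5500 / 5 = 4.7100
Σ(R_m − R̄_m)² = 105.8680  ⇒  Var(R_m) = 105.8680 / 5 = 21.1736
β = Cov / Var(R_m) = 4.7100 / 21.1736 = 0.2224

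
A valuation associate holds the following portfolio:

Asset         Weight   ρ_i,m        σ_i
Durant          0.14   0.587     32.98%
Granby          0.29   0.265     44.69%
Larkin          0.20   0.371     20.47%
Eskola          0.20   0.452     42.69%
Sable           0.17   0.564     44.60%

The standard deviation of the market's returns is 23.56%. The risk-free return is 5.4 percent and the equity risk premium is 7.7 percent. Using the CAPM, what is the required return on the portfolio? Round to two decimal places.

10.56%

β_Durant = 0.587 × 32.98% / 23.56% = 0.8217
β_Granby = 0.265 × 44.69% / 23.56% = 0.5027
β_Larkin = 0.371 × 20.47% / 23.56% = 0.3223
β_Eskola = 0.452 × 42.69% / 23.56% = 0.8190
β_Sable = 0.564 × 44.60% / 23.56% = 1.0677
β_P = Σ w_i β_i = 0.14×0.8217 + 0.29×0.5027 + 0.20×0.3223 + 0.20×0.8190 + 0.17×1.0677 = 0.6706
E(R_P) = R_f + β_P × MRP = 5.4% + 0.6706 × 7.7% = 10.56%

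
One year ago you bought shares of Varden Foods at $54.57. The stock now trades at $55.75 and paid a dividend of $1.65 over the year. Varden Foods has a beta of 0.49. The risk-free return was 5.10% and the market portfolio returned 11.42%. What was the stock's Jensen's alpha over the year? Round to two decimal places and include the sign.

-3.01%

Realised HPR = (P1 + D1 − P0) / P0 = (55.75 + 1.65 − 54.57) / 54.57 = 2.83 / 54.57 = 5.1860%
MRP = 11.42% − 5.10% = 6.32%
CAPM required = R_f + β·MRP = 5.10% + 0.49 × 6.32% = 8.1968%
α = realised − required = 5.1860% − 8.1968% = -3.01%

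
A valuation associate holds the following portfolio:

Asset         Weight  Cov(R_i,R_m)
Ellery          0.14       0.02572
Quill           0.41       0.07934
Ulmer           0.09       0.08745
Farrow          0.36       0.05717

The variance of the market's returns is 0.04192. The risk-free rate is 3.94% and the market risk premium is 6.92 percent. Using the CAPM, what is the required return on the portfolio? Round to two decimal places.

β_Ellery = 0.02572 / 0.04192 = 0.6135
β_Quill = 0.07934 / 0.04192 = 1.8927
β_Ulmer = 0.08745 / 0.04192 = 2.0861
β_Farrow = 0.05717 / 0.04192 = 1.3638
β_P = Σ w_i β_i = 0.14×0.6135 + 0.41×1.8927 + 0.09×2.0861 + 0.36×1.3638 = 1.5406
E(R_P) = R_f + β_P × MRP = 3.94% + 1.5406 × 6.92% = 14.60%

14.60%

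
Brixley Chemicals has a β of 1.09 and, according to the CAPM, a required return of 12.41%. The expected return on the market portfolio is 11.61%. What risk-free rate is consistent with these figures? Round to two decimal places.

2.72%

E(R) = R_f + β(E(R_m) − R_f) = R_f(1 − β) + β·E(R_m)
12.41% = R_f × (1 − 1.09) + 1.09 × 11.61%
12.41% = R_f × -0.09 + 12.6549%
R_f = (12.41% − 12.6549%) / -0.09 = 2.72%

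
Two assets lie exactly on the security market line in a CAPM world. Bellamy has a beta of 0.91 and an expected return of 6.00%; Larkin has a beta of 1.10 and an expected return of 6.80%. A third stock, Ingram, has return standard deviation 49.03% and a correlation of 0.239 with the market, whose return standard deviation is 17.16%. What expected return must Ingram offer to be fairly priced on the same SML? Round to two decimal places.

5.04%

MRP = (6.80% − 6.00%) / (1.10 − 0.91) = 4.2105%
R_f = 6.00% − 0.91 × 4.2105% = 2.1684%
β_Ingram = ρ·σ_i/σ_m = 0.239 × 49.03 / 17.16 = 0.6829
E(R_Ingram) = R_f + β × MRP = 2.1684% + 0.6829 × 4.2105% = 5.04%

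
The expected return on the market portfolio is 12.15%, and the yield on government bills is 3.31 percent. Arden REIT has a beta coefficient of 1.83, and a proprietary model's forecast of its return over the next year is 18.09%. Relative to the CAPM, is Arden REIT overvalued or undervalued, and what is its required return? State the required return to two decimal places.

MRP = 12.15% − 3.31% = 8.84%
Required return = R_f + β·MRP = 3.31% + 1.83 × 8.84% = 19.49%
Forecast 18.09% < required 19.49% → the stock plots below the SML → overvalued.

Overvalued; required return 19.49%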